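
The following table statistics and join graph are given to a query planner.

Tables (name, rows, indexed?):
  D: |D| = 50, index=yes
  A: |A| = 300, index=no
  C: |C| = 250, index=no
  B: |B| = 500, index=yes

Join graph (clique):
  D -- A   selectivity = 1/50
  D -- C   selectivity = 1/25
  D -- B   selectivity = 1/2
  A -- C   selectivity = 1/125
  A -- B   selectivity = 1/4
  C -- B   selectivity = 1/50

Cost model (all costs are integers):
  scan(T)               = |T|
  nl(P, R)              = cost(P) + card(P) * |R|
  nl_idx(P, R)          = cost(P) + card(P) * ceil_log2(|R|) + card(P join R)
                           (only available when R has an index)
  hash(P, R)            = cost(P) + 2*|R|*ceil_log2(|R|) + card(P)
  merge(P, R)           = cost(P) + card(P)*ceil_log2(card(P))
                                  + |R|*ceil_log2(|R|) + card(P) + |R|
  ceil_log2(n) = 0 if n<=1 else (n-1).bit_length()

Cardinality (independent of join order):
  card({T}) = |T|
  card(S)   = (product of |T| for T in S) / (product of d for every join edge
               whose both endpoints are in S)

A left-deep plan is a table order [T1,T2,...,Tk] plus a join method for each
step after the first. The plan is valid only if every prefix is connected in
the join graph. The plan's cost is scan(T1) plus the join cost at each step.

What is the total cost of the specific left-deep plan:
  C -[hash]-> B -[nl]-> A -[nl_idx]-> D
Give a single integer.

768530

step 1: scan C: cost=250, card=250
step 2: join B via hash
    card(P join B) = 250*500/(50) = 2500
    cost = 250 + 2*500*9 + 250 = 9500
step 3: join A via nl
    card(P join A) = 2500*300/(125*4) = 1500
    cost = 9500 + 2500*300 = 759500
step 4: join D via nl_idx
    card(P join D) = 1500*50/(50*25*2) = 30
    cost = 759500 + 1500*6 + 30 = 768530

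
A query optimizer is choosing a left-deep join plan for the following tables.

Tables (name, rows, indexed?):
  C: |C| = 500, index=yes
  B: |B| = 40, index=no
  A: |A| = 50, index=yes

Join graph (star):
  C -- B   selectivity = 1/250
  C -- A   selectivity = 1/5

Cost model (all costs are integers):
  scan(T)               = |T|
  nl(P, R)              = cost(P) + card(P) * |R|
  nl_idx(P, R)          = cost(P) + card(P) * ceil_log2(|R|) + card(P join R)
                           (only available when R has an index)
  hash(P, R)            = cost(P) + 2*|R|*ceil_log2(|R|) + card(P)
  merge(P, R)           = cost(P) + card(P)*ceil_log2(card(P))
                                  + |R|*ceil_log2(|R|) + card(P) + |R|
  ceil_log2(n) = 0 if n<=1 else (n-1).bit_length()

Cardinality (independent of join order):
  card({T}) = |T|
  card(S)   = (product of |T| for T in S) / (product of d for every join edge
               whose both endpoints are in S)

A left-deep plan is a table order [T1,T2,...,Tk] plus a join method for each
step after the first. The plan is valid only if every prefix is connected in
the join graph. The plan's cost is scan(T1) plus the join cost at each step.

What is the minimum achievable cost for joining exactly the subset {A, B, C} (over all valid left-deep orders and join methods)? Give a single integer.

Selinger DP over subsets of {A,B,C}:
  {C}: scan cost=500, card=500
  {B}: scan cost=40, card=40
  {A}: scan cost=50, card=50
  {BC}: card=80; try (C,nl_idx)→480, (B,hash)→1480, (C,merge)→5320, (B,merge)→5780, (C,hash)→9080, (C,nl)→20040 …(+1); best=480 via (C,nl_idx)
  {AC}: card=5000; try (A,hash)→1600, (C,merge)→5400, (C,nl_idx)→5500, (A,merge)→5850, (A,nl_idx)→8500, (C,hash)→9100 …(+2); best=1600 via (A,hash)
  {ABC}: card=800; try (A,hash)→1160, (A,merge)→1470, (A,nl_idx)→1760, (A,nl)→4480, (B,hash)→7080, (B,merge)→71880 …(+1); best=1160 via (A,hash)

1160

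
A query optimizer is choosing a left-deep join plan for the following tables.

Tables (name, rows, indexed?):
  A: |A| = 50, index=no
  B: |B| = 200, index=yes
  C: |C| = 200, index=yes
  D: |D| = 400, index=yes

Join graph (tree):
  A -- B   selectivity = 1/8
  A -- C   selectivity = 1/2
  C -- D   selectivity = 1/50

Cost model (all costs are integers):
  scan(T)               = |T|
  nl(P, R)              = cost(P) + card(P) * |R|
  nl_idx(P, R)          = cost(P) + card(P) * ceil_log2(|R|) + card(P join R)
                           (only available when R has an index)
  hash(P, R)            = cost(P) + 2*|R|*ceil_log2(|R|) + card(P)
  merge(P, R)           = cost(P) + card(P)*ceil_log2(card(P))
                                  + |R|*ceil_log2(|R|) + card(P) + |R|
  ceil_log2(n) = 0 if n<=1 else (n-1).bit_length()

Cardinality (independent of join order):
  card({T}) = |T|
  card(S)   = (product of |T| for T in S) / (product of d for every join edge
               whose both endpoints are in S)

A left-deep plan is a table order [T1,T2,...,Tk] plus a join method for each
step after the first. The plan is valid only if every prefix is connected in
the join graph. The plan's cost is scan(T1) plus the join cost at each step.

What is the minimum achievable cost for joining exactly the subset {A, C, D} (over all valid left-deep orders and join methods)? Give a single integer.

Selinger DP over subsets of {A,C,D}:
  {A}: scan cost=50, card=50
  {C}: scan cost=200, card=200
  {D}: scan cost=400, card=400
  {AC}: card=5000; try (A,hash)→1000, (C,merge)→2200, (A,merge)→2350, (C,hash)→3300, (C,nl_idx)→5450, (C,nl)→10050 …(+1); best=1000 via (A,hash)
  {CD}: card=1600; try (D,nl_idx)→3600, (C,hash)→4000, (C,nl_idx)→5200, (D,merge)→6000, (C,merge)→6200, (D,hash)→7600 …(+2); best=3600 via (D,nl_idx)
  {ACD}: card=40000; try (A,hash)→5800, (D,hash)→13200, (A,merge)→23150, (D,merge)→75000, (A,nl)→83600, (D,nl_idx)→86000 …(+1); best=5800 via (A,hash)

5800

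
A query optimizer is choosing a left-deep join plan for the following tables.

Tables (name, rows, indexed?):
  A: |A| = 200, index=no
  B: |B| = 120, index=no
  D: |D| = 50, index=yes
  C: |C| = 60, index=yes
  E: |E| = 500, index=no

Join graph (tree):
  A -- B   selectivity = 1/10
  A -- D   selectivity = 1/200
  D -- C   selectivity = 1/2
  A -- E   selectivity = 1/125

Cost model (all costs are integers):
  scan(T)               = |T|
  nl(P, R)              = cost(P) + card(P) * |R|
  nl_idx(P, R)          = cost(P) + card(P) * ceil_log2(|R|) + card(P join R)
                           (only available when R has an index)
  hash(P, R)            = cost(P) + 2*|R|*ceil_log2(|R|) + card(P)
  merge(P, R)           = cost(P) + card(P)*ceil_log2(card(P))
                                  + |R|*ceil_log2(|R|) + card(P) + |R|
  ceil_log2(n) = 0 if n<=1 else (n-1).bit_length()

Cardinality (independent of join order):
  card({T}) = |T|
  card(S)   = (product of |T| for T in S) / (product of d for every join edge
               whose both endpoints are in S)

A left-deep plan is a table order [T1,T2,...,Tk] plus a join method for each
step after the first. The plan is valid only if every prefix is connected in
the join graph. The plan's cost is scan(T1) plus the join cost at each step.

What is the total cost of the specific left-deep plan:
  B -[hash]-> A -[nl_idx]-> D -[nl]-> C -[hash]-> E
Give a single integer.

step 1: scan B: cost=120, card=120
step 2: join A via hash
    card(P join A) = 120*200/(10) = 2400
    cost = 120 + 2*200*8 + 120 = 3440
step 3: join D via nl_idx
    card(P join D) = 2400*50/(200) = 600
    cost = 3440 + 2400*6 + 600 = 18440
step 4: join C via nl
    card(P join C) = 600*60/(2) = 18000
    cost = 18440 + 600*60 = 54440
step 5: join E via hash
    card(P join E) = 18000*500/(125) = 72000
    cost = 54440 + 2*500*9 + 18000 = 81440

81440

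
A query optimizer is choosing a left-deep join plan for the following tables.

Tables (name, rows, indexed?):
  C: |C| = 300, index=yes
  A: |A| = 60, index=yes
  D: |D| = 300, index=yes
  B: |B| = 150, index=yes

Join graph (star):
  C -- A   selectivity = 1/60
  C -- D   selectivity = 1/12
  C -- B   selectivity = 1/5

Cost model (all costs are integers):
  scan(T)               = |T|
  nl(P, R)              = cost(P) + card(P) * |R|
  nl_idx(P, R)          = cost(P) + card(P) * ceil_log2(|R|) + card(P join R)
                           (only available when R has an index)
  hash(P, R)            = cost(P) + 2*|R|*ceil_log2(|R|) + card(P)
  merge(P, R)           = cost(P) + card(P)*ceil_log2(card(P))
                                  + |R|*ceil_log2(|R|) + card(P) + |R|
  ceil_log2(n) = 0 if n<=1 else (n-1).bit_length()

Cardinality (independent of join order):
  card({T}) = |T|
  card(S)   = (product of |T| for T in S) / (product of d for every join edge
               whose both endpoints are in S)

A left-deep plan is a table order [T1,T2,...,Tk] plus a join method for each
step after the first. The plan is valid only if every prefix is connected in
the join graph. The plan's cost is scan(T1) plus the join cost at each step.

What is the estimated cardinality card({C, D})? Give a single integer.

7500

Tables in S: C(300), D(300)
Edges inside S: C-D(d=12)
numerator = 300 * 300 = 90000
denominator = 12 = 12
card(S) = 90000 / 12 = 7500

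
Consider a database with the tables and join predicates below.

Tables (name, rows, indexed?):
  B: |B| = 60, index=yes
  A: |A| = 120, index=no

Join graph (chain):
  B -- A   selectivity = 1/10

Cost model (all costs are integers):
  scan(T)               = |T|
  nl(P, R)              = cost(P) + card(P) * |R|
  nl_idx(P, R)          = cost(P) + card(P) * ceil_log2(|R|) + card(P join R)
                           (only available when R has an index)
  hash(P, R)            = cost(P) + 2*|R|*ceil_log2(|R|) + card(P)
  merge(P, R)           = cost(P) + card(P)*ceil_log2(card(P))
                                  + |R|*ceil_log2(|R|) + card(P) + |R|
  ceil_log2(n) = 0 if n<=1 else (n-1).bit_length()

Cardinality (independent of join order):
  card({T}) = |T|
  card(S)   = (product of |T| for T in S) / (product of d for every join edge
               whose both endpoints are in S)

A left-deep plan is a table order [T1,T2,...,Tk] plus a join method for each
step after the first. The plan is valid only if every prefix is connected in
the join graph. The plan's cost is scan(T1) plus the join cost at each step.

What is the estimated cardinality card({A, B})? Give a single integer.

Tables in S: A(120), B(60)
Edges inside S: B-A(d=10)
numerator = 120 * 60 = 7200
denominator = 10 = 10
card(S) = 7200 / 10 = 720

720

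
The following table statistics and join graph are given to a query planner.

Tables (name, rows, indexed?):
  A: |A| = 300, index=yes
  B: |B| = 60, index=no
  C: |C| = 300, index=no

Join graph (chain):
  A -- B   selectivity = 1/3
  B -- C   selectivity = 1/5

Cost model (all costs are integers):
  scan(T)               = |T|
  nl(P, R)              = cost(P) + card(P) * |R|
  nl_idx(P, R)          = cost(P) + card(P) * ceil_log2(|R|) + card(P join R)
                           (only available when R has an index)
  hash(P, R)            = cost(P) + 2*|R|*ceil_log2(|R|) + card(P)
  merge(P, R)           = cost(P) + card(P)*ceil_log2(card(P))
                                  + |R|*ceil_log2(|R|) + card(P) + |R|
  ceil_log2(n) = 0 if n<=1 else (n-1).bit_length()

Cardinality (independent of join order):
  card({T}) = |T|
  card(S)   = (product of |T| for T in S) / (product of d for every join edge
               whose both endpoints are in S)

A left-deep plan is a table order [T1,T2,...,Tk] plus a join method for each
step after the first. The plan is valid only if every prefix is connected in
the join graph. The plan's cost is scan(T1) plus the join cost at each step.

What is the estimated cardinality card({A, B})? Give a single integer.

6000

Tables in S: A(300), B(60)
Edges inside S: A-B(d=3)
numerator = 300 * 60 = 18000
denominator = 3 = 3
card(S) = 18000 / 3 = 6000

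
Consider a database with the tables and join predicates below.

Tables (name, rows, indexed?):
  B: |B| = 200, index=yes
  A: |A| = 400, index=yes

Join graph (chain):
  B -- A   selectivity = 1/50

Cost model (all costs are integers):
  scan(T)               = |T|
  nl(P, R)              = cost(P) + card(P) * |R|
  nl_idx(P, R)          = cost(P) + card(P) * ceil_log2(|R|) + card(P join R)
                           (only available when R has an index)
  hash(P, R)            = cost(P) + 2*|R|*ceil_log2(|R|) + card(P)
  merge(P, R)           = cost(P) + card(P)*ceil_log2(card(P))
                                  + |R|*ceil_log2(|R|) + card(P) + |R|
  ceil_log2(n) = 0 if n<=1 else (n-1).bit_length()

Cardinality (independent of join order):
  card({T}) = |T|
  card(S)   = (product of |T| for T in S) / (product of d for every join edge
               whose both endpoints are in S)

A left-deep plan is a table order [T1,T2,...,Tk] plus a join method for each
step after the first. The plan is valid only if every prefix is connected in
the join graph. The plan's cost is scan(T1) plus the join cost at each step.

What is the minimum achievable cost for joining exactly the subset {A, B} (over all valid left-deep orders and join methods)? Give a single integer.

Selinger DP over subsets of {A,B}:
  {B}: scan cost=200, card=200
  {A}: scan cost=400, card=400
  {AB}: card=1600; try (A,nl_idx)→3600, (B,hash)→4000, (B,nl_idx)→5200, (A,merge)→6000, (B,merge)→6200, (A,hash)→7600 …(+2); best=3600 via (A,nl_idx)

3600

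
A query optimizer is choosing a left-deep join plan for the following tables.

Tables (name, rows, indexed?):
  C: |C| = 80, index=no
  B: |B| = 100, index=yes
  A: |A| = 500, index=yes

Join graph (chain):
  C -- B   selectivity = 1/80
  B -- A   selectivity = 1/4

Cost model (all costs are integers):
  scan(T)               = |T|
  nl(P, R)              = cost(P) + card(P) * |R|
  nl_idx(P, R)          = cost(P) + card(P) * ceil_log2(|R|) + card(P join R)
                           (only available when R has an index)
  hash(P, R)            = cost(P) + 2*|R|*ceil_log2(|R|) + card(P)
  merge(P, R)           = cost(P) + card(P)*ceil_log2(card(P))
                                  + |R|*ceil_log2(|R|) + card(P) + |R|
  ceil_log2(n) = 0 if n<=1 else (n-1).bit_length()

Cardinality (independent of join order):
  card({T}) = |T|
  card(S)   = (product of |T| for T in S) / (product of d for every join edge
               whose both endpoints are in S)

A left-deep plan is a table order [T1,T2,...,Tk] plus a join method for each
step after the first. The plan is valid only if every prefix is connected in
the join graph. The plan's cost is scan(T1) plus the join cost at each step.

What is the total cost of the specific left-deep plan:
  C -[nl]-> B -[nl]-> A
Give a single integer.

58080

step 1: scan C: cost=80, card=80
step 2: join B via nl
    card(P join B) = 80*100/(80) = 100
    cost = 80 + 80*100 = 8080
step 3: join A via nl
    card(P join A) = 100*500/(4) = 12500
    cost = 8080 + 100*500 = 58080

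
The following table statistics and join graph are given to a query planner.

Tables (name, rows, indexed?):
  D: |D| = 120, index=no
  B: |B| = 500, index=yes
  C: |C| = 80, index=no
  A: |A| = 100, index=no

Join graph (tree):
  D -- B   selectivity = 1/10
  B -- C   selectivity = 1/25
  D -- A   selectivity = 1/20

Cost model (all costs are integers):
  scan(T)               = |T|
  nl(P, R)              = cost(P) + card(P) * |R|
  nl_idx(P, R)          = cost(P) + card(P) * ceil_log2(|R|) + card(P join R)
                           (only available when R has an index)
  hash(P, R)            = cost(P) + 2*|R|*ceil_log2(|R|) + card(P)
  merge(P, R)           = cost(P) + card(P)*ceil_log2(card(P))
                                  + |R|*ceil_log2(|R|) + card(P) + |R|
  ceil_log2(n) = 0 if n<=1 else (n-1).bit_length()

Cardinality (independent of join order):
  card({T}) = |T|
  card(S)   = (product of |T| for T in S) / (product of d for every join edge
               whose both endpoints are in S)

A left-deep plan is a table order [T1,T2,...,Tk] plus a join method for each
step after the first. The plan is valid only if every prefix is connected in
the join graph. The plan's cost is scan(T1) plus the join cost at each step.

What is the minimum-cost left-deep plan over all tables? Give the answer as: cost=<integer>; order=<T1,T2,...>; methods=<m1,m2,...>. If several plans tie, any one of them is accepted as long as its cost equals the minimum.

cost=26000; order=B,C,D,A; methods=hash,hash,hash

Selinger DP (subsets sized 1..n):
  {D}: scan cost=120, card=120
  {B}: scan cost=500, card=500
  {C}: scan cost=80, card=80
  {A}: scan cost=100, card=100
  {BD}: card=6000; try (D,hash)→2680, (B,merge)→6080, (D,merge)→6460, (B,nl_idx)→7200, (B,hash)→9240, (B,nl)→60120 …(+1); best=2680 via (D,hash)
  {AD}: card=600; try (A,hash)→1640, (D,merge)→1860, (D,hash)→1880, (A,merge)→1880, (D,nl)→12100, (A,nl)→12120; best=1640 via (A,hash)
  {BC}: card=1600; try (C,hash)→2120, (B,nl_idx)→2400, (B,merge)→5720, (C,merge)→6140, (B,hash)→9160, (B,nl)→40080 …(+1); best=2120 via (C,hash)
  {BCD}: card=19200; try (D,hash)→5400, (C,hash)→9800, (D,merge)→22280, (C,merge)→87320, (D,nl)→194120, (C,nl)→482680; best=5400 via (D,hash)
  {ABD}: card=30000; try (A,hash)→10080, (B,hash)→11240, (B,merge)→13240, (B,nl_idx)→37040, (A,merge)→87480, (B,nl)→301640 …(+1); best=10080 via (A,hash)
  {ABCD}: card=96000; try (A,hash)→26000, (C,hash)→41200, (A,merge)→313400, (C,merge)→490720, (A,nl)→1925400, (C,nl)→2410080; best=26000 via (A,hash)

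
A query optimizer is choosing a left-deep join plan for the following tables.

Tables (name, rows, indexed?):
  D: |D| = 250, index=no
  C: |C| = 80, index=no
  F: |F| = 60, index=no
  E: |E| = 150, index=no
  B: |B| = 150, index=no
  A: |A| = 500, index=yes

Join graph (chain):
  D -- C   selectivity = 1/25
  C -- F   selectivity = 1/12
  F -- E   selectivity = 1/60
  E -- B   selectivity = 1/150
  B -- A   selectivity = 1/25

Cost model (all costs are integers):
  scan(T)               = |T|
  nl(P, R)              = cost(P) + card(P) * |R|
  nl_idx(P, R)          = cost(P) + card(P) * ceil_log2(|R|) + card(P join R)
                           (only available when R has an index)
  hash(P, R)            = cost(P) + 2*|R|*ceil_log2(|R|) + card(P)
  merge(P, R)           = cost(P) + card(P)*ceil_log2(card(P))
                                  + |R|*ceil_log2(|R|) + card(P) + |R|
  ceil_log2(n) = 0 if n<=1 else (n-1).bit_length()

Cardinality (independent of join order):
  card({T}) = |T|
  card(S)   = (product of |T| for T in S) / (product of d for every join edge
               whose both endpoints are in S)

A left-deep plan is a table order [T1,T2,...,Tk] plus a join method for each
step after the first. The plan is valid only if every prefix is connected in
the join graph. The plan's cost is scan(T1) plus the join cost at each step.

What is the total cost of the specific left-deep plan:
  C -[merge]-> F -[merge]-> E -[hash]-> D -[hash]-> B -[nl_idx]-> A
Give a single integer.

313890

step 1: scan C: cost=80, card=80
step 2: join F via merge
    card(P join F) = 80*60/(12) = 400
    cost = 80 + 80*7 + 60*6 + 80 + 60 = 1140
step 3: join E via merge
    card(P join E) = 400*150/(60) = 1000
    cost = 1140 + 400*9 + 150*8 + 400 + 150 = 6490
step 4: join D via hash
    card(P join D) = 1000*250/(25) = 10000
    cost = 6490 + 2*250*8 + 1000 = 11490
step 5: join B via hash
    card(P join B) = 10000*150/(150) = 10000
    cost = 11490 + 2*150*8 + 10000 = 23890
step 6: join A via nl_idx
    card(P join A) = 10000*500/(25) = 200000
    cost = 23890 + 10000*9 + 200000 = 313890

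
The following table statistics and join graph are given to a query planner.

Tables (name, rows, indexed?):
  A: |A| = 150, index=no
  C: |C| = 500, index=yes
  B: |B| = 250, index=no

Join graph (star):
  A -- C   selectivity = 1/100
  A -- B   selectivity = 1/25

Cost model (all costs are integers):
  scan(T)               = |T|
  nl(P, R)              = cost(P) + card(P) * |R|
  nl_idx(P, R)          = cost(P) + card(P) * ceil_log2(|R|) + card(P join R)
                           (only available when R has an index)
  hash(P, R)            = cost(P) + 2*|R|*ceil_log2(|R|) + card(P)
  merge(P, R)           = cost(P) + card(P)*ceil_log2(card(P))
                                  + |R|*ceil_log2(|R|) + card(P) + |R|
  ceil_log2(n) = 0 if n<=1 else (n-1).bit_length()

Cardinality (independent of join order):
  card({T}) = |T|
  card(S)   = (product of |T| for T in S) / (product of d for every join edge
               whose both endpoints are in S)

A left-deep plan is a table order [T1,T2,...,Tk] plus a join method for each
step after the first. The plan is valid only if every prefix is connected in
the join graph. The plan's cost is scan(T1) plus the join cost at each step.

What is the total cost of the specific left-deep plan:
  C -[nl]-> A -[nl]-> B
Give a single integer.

step 1: scan C: cost=500, card=500
step 2: join A via nl
    card(P join A) = 500*150/(100) = 750
    cost = 500 + 500*150 = 75500
step 3: join B via nl
    card(P join B) = 750*250/(25) = 7500
    cost = 75500 + 750*250 = 263000

263000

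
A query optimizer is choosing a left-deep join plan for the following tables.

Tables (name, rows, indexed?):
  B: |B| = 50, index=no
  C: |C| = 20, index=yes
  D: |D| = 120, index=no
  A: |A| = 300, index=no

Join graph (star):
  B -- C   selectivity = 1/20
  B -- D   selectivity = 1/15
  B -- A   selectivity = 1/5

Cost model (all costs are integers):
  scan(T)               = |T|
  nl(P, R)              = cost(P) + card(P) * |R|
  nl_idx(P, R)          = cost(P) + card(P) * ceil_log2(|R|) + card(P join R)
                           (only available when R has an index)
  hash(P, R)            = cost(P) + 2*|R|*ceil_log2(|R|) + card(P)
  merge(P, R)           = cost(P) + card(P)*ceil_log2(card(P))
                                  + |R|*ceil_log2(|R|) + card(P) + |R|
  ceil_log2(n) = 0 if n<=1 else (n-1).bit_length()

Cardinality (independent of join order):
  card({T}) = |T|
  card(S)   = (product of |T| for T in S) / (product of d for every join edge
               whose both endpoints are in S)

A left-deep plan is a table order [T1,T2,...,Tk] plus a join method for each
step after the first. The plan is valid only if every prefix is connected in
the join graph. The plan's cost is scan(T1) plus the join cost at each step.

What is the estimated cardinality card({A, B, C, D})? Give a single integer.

Tables in S: A(300), B(50), C(20), D(120)
Edges inside S: B-C(d=20), B-D(d=15), B-A(d=5)
numerator = 300 * 50 * 20 * 120 = 36000000
denominator = 20 * 15 * 5 = 1500
card(S) = 36000000 / 1500 = 24000

24000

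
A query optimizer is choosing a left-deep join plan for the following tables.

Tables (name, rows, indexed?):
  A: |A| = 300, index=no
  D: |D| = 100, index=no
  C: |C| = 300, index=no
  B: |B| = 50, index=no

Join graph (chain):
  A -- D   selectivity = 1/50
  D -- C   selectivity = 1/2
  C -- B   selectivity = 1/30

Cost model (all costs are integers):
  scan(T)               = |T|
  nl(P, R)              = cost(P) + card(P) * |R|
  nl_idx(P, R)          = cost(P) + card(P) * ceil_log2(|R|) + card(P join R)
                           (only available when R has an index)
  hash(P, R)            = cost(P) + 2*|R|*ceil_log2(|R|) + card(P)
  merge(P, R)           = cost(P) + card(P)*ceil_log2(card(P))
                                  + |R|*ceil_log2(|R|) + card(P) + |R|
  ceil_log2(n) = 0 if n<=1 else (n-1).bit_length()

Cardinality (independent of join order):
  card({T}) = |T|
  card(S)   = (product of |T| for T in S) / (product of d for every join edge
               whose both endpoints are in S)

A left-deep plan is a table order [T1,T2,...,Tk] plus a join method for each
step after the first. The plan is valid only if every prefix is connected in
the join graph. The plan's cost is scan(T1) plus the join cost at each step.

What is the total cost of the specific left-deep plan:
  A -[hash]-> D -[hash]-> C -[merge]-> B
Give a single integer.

1628350

step 1: scan A: cost=300, card=300
step 2: join D via hash
    card(P join D) = 300*100/(50) = 600
    cost = 300 + 2*100*7 + 300 = 2000
step 3: join C via hash
    card(P join C) = 600*300/(2) = 90000
    cost = 2000 + 2*300*9 + 600 = 8000
step 4: join B via merge
    card(P join B) = 90000*50/(30) = 150000
    cost = 8000 + 90000*17 + 50*6 + 90000 + 50 = 1628350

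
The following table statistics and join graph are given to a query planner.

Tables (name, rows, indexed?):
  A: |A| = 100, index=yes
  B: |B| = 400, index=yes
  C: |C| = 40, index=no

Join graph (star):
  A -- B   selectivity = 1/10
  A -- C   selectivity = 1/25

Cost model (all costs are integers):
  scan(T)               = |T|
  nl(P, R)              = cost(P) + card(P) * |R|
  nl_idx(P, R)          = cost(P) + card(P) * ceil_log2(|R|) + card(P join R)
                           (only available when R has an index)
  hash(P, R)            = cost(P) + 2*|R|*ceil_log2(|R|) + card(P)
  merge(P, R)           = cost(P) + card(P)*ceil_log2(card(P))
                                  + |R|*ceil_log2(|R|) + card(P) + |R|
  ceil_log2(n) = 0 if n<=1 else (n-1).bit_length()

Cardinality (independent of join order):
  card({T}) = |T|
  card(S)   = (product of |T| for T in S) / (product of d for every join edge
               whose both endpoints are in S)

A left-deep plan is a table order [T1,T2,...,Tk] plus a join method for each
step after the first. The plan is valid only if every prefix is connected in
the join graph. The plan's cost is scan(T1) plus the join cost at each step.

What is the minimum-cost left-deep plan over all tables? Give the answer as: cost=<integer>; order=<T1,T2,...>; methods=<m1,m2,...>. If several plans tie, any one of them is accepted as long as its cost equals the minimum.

Selinger DP (subsets sized 1..n):
  {A}: scan cost=100, card=100
  {B}: scan cost=400, card=400
  {C}: scan cost=40, card=40
  {AB}: card=4000; try (A,hash)→2200, (B,merge)→4900, (B,nl_idx)→5000, (A,merge)→5200, (A,nl_idx)→7200, (B,hash)→7400 …(+2); best=2200 via (A,hash)
  {AC}: card=160; try (A,nl_idx)→480, (C,hash)→680, (A,merge)→1120, (C,merge)→1180, (A,hash)→1480, (A,nl)→4040 …(+1); best=480 via (A,nl_idx)
  {ABC}: card=6400; try (B,merge)→5920, (C,hash)→6680, (B,hash)→7840, (B,nl_idx)→8320, (C,merge)→54480, (B,nl)→64480 …(+1); best=5920 via (B,merge)

cost=5920; order=C,A,B; methods=nl_idx,merge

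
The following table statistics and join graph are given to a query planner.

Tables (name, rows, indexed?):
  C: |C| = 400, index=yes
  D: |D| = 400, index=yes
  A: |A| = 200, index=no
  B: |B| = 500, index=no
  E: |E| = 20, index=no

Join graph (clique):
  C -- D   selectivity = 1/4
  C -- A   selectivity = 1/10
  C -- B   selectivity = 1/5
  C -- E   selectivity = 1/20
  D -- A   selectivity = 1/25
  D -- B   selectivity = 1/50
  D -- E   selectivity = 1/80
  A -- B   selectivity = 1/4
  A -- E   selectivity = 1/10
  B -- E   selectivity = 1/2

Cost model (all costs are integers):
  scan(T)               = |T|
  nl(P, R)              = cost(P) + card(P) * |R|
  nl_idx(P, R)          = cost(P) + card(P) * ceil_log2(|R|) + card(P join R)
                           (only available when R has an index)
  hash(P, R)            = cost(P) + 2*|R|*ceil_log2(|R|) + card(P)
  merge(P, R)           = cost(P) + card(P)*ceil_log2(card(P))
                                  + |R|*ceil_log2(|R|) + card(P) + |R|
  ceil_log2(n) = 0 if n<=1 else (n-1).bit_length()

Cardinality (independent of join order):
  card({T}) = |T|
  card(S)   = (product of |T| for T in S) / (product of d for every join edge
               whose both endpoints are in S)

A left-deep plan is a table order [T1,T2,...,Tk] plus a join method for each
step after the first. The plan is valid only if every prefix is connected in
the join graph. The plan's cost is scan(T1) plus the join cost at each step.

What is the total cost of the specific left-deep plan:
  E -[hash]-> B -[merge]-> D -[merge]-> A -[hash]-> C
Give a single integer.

step 1: scan E: cost=20, card=20
step 2: join B via hash
    card(P join B) = 20*500/(2) = 5000
    cost = 20 + 2*500*9 + 20 = 9040
step 3: join D via merge
    card(P join D) = 5000*400/(50*80) = 500
    cost = 9040 + 5000*13 + 400*9 + 5000 + 400 = 83040
step 4: join A via merge
    card(P join A) = 500*200/(25*4*10) = 100
    cost = 83040 + 500*9 + 200*8 + 500 + 200 = 89840
step 5: join C via hash
    card(P join C) = 100*400/(4*10*5*20) = 10
    cost = 89840 + 2*400*9 + 100 = 97140

97140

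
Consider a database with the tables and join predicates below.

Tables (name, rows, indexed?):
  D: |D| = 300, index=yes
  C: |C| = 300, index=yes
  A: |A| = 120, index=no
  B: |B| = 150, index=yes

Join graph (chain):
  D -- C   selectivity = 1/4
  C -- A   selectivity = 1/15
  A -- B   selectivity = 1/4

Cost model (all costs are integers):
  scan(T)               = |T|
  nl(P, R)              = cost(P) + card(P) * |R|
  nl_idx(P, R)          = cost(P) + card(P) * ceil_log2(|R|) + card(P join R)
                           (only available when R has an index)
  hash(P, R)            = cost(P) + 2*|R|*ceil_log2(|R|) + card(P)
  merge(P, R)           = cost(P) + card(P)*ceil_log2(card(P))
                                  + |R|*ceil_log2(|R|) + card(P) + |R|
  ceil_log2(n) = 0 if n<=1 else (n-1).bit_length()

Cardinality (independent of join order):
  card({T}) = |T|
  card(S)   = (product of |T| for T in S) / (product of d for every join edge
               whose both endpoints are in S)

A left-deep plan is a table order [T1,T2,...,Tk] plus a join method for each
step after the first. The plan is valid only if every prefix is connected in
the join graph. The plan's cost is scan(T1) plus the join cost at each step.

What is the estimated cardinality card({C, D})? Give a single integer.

22500

Tables in S: C(300), D(300)
Edges inside S: D-C(d=4)
numerator = 300 * 300 = 90000
denominator = 4 = 4
card(S) = 90000 / 4 = 22500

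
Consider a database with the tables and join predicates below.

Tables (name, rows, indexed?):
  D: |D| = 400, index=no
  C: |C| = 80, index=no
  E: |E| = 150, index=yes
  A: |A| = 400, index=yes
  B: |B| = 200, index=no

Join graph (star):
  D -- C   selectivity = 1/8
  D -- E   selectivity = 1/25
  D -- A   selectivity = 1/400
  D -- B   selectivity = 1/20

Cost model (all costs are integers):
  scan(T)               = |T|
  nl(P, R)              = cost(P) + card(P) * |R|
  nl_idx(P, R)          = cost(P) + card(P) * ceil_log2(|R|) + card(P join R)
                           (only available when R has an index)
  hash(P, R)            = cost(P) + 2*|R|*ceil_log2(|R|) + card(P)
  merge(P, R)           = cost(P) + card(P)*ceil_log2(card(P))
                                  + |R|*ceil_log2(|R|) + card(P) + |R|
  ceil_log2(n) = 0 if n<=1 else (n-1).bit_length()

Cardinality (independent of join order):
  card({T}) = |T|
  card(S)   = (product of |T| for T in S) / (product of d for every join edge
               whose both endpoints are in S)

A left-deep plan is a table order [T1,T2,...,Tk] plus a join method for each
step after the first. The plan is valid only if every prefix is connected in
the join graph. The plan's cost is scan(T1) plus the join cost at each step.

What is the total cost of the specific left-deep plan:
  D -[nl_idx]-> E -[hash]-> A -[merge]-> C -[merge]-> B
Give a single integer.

step 1: scan D: cost=400, card=400
step 2: join E via nl_idx
    card(P join E) = 400*150/(25) = 2400
    cost = 400 + 400*8 + 2400 = 6000
step 3: join A via hash
    card(P join A) = 2400*400/(400) = 2400
    cost = 6000 + 2*400*9 + 2400 = 15600
step 4: join C via merge
    card(P join C) = 2400*80/(8) = 24000
    cost = 15600 + 2400*12 + 80*7 + 2400 + 80 = 47440
step 5: join B via merge
    card(P join B) = 24000*200/(20) = 240000
    cost = 47440 + 24000*15 + 200*8 + 24000 + 200 = 433240

433240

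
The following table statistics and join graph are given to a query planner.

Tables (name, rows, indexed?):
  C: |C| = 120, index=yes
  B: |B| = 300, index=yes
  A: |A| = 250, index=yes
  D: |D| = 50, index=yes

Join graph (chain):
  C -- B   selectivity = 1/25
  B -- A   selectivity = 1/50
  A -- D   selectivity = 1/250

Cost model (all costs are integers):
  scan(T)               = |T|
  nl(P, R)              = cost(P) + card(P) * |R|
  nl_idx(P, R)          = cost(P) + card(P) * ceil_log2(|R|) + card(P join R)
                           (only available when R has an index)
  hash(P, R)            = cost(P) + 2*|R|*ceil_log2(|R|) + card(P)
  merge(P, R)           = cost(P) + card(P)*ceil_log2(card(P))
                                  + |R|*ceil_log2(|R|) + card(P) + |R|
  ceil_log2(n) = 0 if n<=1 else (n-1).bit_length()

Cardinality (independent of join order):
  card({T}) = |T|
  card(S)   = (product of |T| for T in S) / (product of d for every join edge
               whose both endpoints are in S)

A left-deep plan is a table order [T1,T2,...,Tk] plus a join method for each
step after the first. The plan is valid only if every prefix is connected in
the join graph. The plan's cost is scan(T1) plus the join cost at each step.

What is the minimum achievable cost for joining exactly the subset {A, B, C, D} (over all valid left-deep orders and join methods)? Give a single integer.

Selinger DP over subsets of {A,B,C,D}:
  {C}: scan cost=120, card=120
  {B}: scan cost=300, card=300
  {A}: scan cost=250, card=250
  {D}: scan cost=50, card=50
  {BC}: card=1440; try (C,hash)→2280, (B,nl_idx)→2640, (C,nl_idx)→3840, (B,merge)→4080, (C,merge)→4260, (B,hash)→5640 …(+2); best=2280 via (C,hash)
  {AB}: card=1500; try (B,nl_idx)→4000, (A,nl_idx)→4200, (A,hash)→4600, (B,merge)→5500, (A,merge)→5550, (B,hash)→5900 …(+2); best=4000 via (B,nl_idx)
  {AD}: card=50; try (A,nl_idx)→500, (D,hash)→1100, (D,nl_idx)→1800, (A,merge)→2650, (D,merge)→2850, (A,hash)→4100 …(+2); best=500 via (A,nl_idx)
  {ABC}: card=7200; try (C,hash)→7180, (A,hash)→7720, (A,nl_idx)→21000, (C,nl_idx)→21700, (A,merge)→21810, (C,merge)→22960 …(+2); best=7180 via (C,hash)
  {ABD}: card=300; try (B,nl_idx)→1250, (B,merge)→3850, (B,hash)→5950, (D,hash)→6100, (D,nl_idx)→13300, (B,nl)→15500 …(+2); best=1250 via (B,nl_idx)
  {ABCD}: card=1440; try (C,hash)→3230, (C,nl_idx)→4790, (C,merge)→5210, (D,hash)→14980, (C,nl)→37250, (D,nl_idx)→51820 …(+2); best=3230 via (C,hash)

3230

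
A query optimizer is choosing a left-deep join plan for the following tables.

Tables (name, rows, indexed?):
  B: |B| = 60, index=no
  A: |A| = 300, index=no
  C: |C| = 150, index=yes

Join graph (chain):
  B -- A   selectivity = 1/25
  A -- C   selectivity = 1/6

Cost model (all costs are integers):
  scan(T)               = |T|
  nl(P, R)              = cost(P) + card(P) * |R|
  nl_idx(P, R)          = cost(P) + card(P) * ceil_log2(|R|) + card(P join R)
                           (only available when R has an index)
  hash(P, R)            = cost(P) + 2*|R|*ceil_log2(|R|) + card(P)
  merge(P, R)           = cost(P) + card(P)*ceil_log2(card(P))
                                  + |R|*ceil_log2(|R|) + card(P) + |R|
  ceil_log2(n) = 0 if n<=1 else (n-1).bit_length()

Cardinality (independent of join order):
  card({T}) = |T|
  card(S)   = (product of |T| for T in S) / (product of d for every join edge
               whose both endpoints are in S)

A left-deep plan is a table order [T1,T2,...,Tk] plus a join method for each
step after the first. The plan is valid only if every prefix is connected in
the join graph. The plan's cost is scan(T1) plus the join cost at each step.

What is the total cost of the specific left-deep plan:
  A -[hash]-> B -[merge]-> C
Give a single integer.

10590

step 1: scan A: cost=300, card=300
step 2: join B via hash
    card(P join B) = 300*60/(25) = 720
    cost = 300 + 2*60*6 + 300 = 1320
step 3: join C via merge
    card(P join C) = 720*150/(6) = 18000
    cost = 1320 + 720*10 + 150*8 + 720 + 150 = 10590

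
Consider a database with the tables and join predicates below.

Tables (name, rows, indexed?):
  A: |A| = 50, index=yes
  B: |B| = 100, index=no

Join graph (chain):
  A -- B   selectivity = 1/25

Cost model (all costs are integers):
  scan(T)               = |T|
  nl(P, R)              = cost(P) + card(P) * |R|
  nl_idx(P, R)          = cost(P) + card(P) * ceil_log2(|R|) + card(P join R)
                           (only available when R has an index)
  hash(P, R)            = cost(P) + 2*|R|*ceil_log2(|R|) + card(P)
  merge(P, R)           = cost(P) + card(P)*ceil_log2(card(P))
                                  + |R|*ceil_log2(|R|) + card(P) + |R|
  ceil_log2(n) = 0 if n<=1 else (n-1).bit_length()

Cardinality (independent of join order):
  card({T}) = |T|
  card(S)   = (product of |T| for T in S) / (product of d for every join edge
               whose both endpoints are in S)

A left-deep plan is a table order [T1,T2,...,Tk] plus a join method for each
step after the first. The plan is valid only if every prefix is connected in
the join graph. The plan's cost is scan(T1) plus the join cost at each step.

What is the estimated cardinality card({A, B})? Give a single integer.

200

Tables in S: A(50), B(100)
Edges inside S: A-B(d=25)
numerator = 50 * 100 = 5000
denominator = 25 = 25
card(S) = 5000 / 25 = 200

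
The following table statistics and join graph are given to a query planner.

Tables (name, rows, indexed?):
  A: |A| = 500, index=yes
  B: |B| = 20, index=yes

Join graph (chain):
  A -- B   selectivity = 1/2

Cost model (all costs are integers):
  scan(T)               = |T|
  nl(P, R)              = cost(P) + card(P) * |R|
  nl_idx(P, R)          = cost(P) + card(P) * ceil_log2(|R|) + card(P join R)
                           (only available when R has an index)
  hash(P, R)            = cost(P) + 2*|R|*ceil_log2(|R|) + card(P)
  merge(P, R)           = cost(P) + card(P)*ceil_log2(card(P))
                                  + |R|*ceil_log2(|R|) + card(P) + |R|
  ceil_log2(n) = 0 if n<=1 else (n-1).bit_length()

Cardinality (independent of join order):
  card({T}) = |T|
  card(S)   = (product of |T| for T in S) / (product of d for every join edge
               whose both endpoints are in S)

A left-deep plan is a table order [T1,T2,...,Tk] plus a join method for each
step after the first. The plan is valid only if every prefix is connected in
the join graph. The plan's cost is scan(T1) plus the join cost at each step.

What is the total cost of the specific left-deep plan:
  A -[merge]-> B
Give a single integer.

step 1: scan A: cost=500, card=500
step 2: join B via merge
    card(P join B) = 500*20/(2) = 5000
    cost = 500 + 500*9 + 20*5 + 500 + 20 = 5620

5620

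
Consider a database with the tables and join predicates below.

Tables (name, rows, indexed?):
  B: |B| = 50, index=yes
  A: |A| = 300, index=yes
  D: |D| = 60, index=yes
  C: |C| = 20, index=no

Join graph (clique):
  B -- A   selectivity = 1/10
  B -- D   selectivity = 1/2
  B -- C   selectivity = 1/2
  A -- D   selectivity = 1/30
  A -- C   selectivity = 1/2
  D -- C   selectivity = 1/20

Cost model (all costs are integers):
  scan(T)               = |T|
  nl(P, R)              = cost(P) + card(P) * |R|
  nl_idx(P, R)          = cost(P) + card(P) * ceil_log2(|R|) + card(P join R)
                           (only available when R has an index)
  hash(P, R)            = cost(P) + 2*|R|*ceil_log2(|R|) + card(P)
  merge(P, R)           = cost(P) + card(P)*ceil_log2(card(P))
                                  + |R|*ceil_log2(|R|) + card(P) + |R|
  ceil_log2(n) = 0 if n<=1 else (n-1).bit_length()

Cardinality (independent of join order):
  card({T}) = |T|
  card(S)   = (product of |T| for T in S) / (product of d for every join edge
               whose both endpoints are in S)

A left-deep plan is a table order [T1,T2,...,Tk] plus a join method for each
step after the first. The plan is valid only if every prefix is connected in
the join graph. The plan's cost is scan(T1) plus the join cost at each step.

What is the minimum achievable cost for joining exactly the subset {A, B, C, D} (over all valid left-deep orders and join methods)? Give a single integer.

1940

Selinger DP over subsets of {A,B,C,D}:
  {B}: scan cost=50, card=50
  {A}: scan cost=300, card=300
  {D}: scan cost=60, card=60
  {C}: scan cost=20, card=20
  {AB}: card=1500; try (B,hash)→1200, (A,nl_idx)→2000, (A,merge)→3400, (B,nl_idx)→3600, (B,merge)→3650, (A,hash)→5500 …(+2); best=1200 via (B,hash)
  {BD}: card=1500; try (B,hash)→720, (D,hash)→820, (D,merge)→820, (B,merge)→830, (D,nl_idx)→1850, (B,nl_idx)→1920 …(+2); best=720 via (B,hash)
  {BC}: card=500; try (C,hash)→300, (B,merge)→490, (C,merge)→520, (B,hash)→640, (B,nl_idx)→640, (B,nl)→1020 …(+1); best=300 via (C,hash)
  {AD}: card=600; try (A,nl_idx)→1200, (D,hash)→1320, (D,nl_idx)→2700, (A,merge)→3480, (D,merge)→3720, (A,hash)→5520 …(+2); best=1200 via (A,nl_idx)
  {AC}: card=3000; try (C,hash)→800, (A,merge)→3140, (A,nl_idx)→3200, (C,merge)→3420, (A,hash)→5440, (A,nl)→6020 …(+1); best=800 via (C,hash)
  {CD}: card=60; try (D,nl_idx)→200, (C,hash)→320, (D,merge)→560, (C,merge)→600, (D,hash)→760, (D,nl)→1220 …(+1); best=200 via (D,nl_idx)
  {ABD}: card=1500; try (B,hash)→2400, (D,hash)→3420, (B,nl_idx)→6300, (A,hash)→7620, (B,merge)→8150, (D,nl_idx)→11700 …(+6); best=2400 via (B,hash)
  {ABC}: card=7500; try (C,hash)→2900, (B,hash)→4400, (A,hash)→6200, (A,merge)→8300, (A,nl_idx)→12300, (C,merge)→19320 …(+5); best=2900 via (C,hash)
  {BCD}: card=750; try (B,hash)→860, (B,merge)→970, (B,nl_idx)→1310, (D,hash)→1520, (C,hash)→2420, (B,nl)→3200 …(+5); best=860 via (B,hash)
  {ACD}: card=300; try (A,nl_idx)→1040, (C,hash)→2000, (A,merge)→3620, (D,hash)→4520, (A,hash)→5660, (C,merge)→7920 …(+5); best=1040 via (A,nl_idx)
  {ABCD}: card=375; try (B,hash)→1940, (B,nl_idx)→3215, (C,hash)→4100, (B,merge)→4390, (A,hash)→7010, (A,nl_idx)→7985 …(+9); best=1940 via (B,hash)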